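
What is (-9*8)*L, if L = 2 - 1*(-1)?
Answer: -216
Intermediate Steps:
L = 3 (L = 2 + 1 = 3)
(-9*8)*L = -9*8*3 = -72*3 = -216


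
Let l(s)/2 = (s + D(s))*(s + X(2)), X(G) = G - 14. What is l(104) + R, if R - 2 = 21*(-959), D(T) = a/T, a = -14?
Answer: -13335/13 ≈ -1025.8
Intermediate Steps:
X(G) = -14 + G
D(T) = -14/T
l(s) = 2*(-12 + s)*(s - 14/s) (l(s) = 2*((s - 14/s)*(s + (-14 + 2))) = 2*((s - 14/s)*(s - 12)) = 2*((s - 14/s)*(-12 + s)) = 2*((-12 + s)*(s - 14/s)) = 2*(-12 + s)*(s - 14/s))
R = -20137 (R = 2 + 21*(-959) = 2 - 20139 = -20137)
l(104) + R = (-28 - 24*104 + 2*104² + 336/104) - 20137 = (-28 - 2496 + 2*10816 + 336*(1/104)) - 20137 = (-28 - 2496 + 21632 + 42/13) - 20137 = 248446/13 - 20137 = -13335/13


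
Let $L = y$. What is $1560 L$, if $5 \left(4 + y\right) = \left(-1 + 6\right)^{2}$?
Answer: $1560$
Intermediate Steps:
$y = 1$ ($y = -4 + \frac{\left(-1 + 6\right)^{2}}{5} = -4 + \frac{5^{2}}{5} = -4 + \frac{1}{5} \cdot 25 = -4 + 5 = 1$)
$L = 1$
$1560 L = 1560 \cdot 1 = 1560$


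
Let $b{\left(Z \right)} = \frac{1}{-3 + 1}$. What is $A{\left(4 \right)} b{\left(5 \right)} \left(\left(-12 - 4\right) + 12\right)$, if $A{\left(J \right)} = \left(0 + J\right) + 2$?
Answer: $12$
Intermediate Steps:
$A{\left(J \right)} = 2 + J$ ($A{\left(J \right)} = J + 2 = 2 + J$)
$b{\left(Z \right)} = - \frac{1}{2}$ ($b{\left(Z \right)} = \frac{1}{-2} = - \frac{1}{2}$)
$A{\left(4 \right)} b{\left(5 \right)} \left(\left(-12 - 4\right) + 12\right) = \left(2 + 4\right) \left(- \frac{1}{2}\right) \left(\left(-12 - 4\right) + 12\right) = 6 \left(- \frac{1}{2}\right) \left(-16 + 12\right) = \left(-3\right) \left(-4\right) = 12$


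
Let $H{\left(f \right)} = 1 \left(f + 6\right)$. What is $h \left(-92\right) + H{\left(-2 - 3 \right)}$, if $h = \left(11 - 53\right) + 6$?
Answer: $3313$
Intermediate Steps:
$h = -36$ ($h = -42 + 6 = -36$)
$H{\left(f \right)} = 6 + f$ ($H{\left(f \right)} = 1 \left(6 + f\right) = 6 + f$)
$h \left(-92\right) + H{\left(-2 - 3 \right)} = \left(-36\right) \left(-92\right) + \left(6 - 5\right) = 3312 + \left(6 - 5\right) = 3312 + 1 = 3313$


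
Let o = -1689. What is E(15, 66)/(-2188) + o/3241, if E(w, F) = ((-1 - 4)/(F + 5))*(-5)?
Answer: -262463797/503482868 ≈ -0.52130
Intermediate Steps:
E(w, F) = 25/(5 + F) (E(w, F) = -5/(5 + F)*(-5) = 25/(5 + F))
E(15, 66)/(-2188) + o/3241 = (25/(5 + 66))/(-2188) - 1689/3241 = (25/71)*(-1/2188) - 1689*1/3241 = (25*(1/71))*(-1/2188) - 1689/3241 = (25/71)*(-1/2188) - 1689/3241 = -25/155348 - 1689/3241 = -262463797/503482868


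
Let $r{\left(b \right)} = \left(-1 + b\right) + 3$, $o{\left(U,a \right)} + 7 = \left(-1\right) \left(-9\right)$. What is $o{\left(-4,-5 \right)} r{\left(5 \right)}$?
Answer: $14$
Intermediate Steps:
$o{\left(U,a \right)} = 2$ ($o{\left(U,a \right)} = -7 - -9 = -7 + 9 = 2$)
$r{\left(b \right)} = 2 + b$
$o{\left(-4,-5 \right)} r{\left(5 \right)} = 2 \left(2 + 5\right) = 2 \cdot 7 = 14$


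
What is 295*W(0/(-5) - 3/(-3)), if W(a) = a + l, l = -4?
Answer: -885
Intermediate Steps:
W(a) = -4 + a (W(a) = a - 4 = -4 + a)
295*W(0/(-5) - 3/(-3)) = 295*(-4 + (0/(-5) - 3/(-3))) = 295*(-4 + (0*(-1/5) - 3*(-1/3))) = 295*(-4 + (0 + 1)) = 295*(-4 + 1) = 295*(-3) = -885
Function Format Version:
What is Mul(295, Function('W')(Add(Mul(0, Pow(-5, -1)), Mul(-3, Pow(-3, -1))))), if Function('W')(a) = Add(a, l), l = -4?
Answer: -885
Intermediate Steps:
Function('W')(a) = Add(-4, a) (Function('W')(a) = Add(a, -4) = Add(-4, a))
Mul(295, Function('W')(Add(Mul(0, Pow(-5, -1)), Mul(-3, Pow(-3, -1))))) = Mul(295, Add(-4, Add(Mul(0, Pow(-5, -1)), Mul(-3, Pow(-3, -1))))) = Mul(295, Add(-4, Add(Mul(0, Rational(-1, 5)), Mul(-3, Rational(-1, 3))))) = Mul(295, Add(-4, Add(0, 1))) = Mul(295, Add(-4, 1)) = Mul(295, -3) = -885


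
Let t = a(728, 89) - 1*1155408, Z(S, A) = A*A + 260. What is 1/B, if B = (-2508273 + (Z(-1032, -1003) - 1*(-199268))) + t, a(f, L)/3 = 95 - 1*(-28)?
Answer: -1/2457775 ≈ -4.0687e-7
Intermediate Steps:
Z(S, A) = 260 + A² (Z(S, A) = A² + 260 = 260 + A²)
a(f, L) = 369 (a(f, L) = 3*(95 - 1*(-28)) = 3*(95 + 28) = 3*123 = 369)
t = -1155039 (t = 369 - 1*1155408 = 369 - 1155408 = -1155039)
B = -2457775 (B = (-2508273 + ((260 + (-1003)²) - 1*(-199268))) - 1155039 = (-2508273 + ((260 + 1006009) + 199268)) - 1155039 = (-2508273 + (1006269 + 199268)) - 1155039 = (-2508273 + 1205537) - 1155039 = -1302736 - 1155039 = -2457775)
1/B = 1/(-2457775) = -1/2457775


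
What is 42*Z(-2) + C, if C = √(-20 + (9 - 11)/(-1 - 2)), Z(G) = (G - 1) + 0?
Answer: -126 + I*√174/3 ≈ -126.0 + 4.397*I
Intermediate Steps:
Z(G) = -1 + G (Z(G) = (-1 + G) + 0 = -1 + G)
C = I*√174/3 (C = √(-20 - 2/(-3)) = √(-20 - 2*(-⅓)) = √(-20 + ⅔) = √(-58/3) = I*√174/3 ≈ 4.397*I)
42*Z(-2) + C = 42*(-1 - 2) + I*√174/3 = 42*(-3) + I*√174/3 = -126 + I*√174/3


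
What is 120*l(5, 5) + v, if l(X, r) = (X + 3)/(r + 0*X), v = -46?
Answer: 146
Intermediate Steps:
l(X, r) = (3 + X)/r (l(X, r) = (3 + X)/(r + 0) = (3 + X)/r)
120*l(5, 5) + v = 120*((3 + 5)/5) - 46 = 120*((⅕)*8) - 46 = 120*(8/5) - 46 = 192 - 46 = 146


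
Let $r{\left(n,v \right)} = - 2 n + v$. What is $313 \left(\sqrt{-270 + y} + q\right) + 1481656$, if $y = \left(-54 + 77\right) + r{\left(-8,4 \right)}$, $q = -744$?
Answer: $1248784 + 313 i \sqrt{227} \approx 1.2488 \cdot 10^{6} + 4715.8 i$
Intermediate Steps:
$r{\left(n,v \right)} = v - 2 n$
$y = 43$ ($y = \left(-54 + 77\right) + \left(4 - -16\right) = 23 + \left(4 + 16\right) = 23 + 20 = 43$)
$313 \left(\sqrt{-270 + y} + q\right) + 1481656 = 313 \left(\sqrt{-270 + 43} - 744\right) + 1481656 = 313 \left(\sqrt{-227} - 744\right) + 1481656 = 313 \left(i \sqrt{227} - 744\right) + 1481656 = 313 \left(-744 + i \sqrt{227}\right) + 1481656 = \left(-232872 + 313 i \sqrt{227}\right) + 1481656 = 1248784 + 313 i \sqrt{227}$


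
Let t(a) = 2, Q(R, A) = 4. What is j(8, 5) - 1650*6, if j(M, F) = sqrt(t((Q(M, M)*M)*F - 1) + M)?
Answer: -9900 + sqrt(10) ≈ -9896.8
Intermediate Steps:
j(M, F) = sqrt(2 + M)
j(8, 5) - 1650*6 = sqrt(2 + 8) - 1650*6 = sqrt(10) - 150*66 = sqrt(10) - 9900 = -9900 + sqrt(10)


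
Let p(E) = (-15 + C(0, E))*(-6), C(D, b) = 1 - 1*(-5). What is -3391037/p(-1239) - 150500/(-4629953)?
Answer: -15700333804261/250017462 ≈ -62797.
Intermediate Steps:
C(D, b) = 6 (C(D, b) = 1 + 5 = 6)
p(E) = 54 (p(E) = (-15 + 6)*(-6) = -9*(-6) = 54)
-3391037/p(-1239) - 150500/(-4629953) = -3391037/54 - 150500/(-4629953) = -3391037*1/54 - 150500*(-1/4629953) = -3391037/54 + 150500/4629953 = -15700333804261/250017462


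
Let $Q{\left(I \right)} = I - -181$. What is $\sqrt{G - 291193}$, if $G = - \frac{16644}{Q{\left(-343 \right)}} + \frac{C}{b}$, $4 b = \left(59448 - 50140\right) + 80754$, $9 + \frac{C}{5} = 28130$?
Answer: $\frac{i \sqrt{975731840915889}}{57897} \approx 539.52 i$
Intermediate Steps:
$Q{\left(I \right)} = 181 + I$ ($Q{\left(I \right)} = I + 181 = 181 + I$)
$C = 140605$ ($C = -45 + 5 \cdot 28130 = -45 + 140650 = 140605$)
$b = \frac{45031}{2}$ ($b = \frac{\left(59448 - 50140\right) + 80754}{4} = \frac{9308 + 80754}{4} = \frac{1}{4} \cdot 90062 = \frac{45031}{2} \approx 22516.0$)
$G = \frac{132508664}{1215837}$ ($G = - \frac{16644}{181 - 343} + \frac{140605}{\frac{45031}{2}} = - \frac{16644}{-162} + 140605 \cdot \frac{2}{45031} = \left(-16644\right) \left(- \frac{1}{162}\right) + \frac{281210}{45031} = \frac{2774}{27} + \frac{281210}{45031} = \frac{132508664}{1215837} \approx 108.99$)
$\sqrt{G - 291193} = \sqrt{\frac{132508664}{1215837} - 291193} = \sqrt{- \frac{353910714877}{1215837}} = \frac{i \sqrt{975731840915889}}{57897}$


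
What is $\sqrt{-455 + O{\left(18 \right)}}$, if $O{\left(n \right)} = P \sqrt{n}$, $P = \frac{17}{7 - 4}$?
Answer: $\sqrt{-455 + 17 \sqrt{2}} \approx 20.76 i$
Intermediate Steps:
$P = \frac{17}{3}$ ($P = \frac{17}{7 - 4} = \frac{17}{3} \approx 5.6667$)
$O{\left(n \right)} = \frac{17 \sqrt{n}}{3}$
$\sqrt{-455 + O{\left(18 \right)}} = \sqrt{-455 + \frac{17 \sqrt{18}}{3}} = \sqrt{-455 + \frac{17 \cdot 3 \sqrt{2}}{3}} = \sqrt{-455 + 17 \sqrt{2}}$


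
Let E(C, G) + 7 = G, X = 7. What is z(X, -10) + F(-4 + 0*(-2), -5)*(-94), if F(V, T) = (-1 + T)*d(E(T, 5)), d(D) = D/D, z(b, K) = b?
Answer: 571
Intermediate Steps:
E(C, G) = -7 + G
d(D) = 1
F(V, T) = -1 + T (F(V, T) = (-1 + T)*1 = -1 + T)
z(X, -10) + F(-4 + 0*(-2), -5)*(-94) = 7 + (-1 - 5)*(-94) = 7 - 6*(-94) = 7 + 564 = 571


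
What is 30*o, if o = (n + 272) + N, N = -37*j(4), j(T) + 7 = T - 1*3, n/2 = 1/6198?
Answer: 15309070/1033 ≈ 14820.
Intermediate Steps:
n = 1/3099 (n = 2/6198 = 2*(1/6198) = 1/3099 ≈ 0.00032268)
j(T) = -10 + T (j(T) = -7 + (T - 1*3) = -7 + (T - 3) = -7 + (-3 + T) = -10 + T)
N = 222 (N = -37*(-10 + 4) = -37*(-6) = 222)
o = 1530907/3099 (o = (1/3099 + 272) + 222 = 842929/3099 + 222 = 1530907/3099 ≈ 494.00)
30*o = 30*(1530907/3099) = 15309070/1033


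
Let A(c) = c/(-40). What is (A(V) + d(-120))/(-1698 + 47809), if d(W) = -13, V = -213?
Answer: -307/1844440 ≈ -0.00016645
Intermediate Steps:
A(c) = -c/40 (A(c) = c*(-1/40) = -c/40)
(A(V) + d(-120))/(-1698 + 47809) = (-1/40*(-213) - 13)/(-1698 + 47809) = (213/40 - 13)/46111 = -307/40*1/46111 = -307/1844440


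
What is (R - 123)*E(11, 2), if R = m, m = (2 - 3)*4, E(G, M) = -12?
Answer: 1524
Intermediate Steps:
m = -4 (m = -1*4 = -4)
R = -4
(R - 123)*E(11, 2) = (-4 - 123)*(-12) = -127*(-12) = 1524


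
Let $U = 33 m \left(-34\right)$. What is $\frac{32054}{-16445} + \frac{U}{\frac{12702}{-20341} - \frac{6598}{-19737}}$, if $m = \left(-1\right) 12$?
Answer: $- \frac{1010175873833293}{21768967090} \approx -46404.0$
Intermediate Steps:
$m = -12$
$U = 13464$ ($U = 33 \left(-12\right) \left(-34\right) = \left(-396\right) \left(-34\right) = 13464$)
$\frac{32054}{-16445} + \frac{U}{\frac{12702}{-20341} - \frac{6598}{-19737}} = \frac{32054}{-16445} + \frac{13464}{\frac{12702}{-20341} - \frac{6598}{-19737}} = 32054 \left(- \frac{1}{16445}\right) + \frac{13464}{12702 \left(- \frac{1}{20341}\right) - - \frac{6598}{19737}} = - \frac{2914}{1495} + \frac{13464}{- \frac{12702}{20341} + \frac{6598}{19737}} = - \frac{2914}{1495} + \frac{13464}{- \frac{116489456}{401470317}} = - \frac{2914}{1495} + 13464 \left(- \frac{401470317}{116489456}\right) = - \frac{2914}{1495} - \frac{675674543511}{14561182} = - \frac{1010175873833293}{21768967090}$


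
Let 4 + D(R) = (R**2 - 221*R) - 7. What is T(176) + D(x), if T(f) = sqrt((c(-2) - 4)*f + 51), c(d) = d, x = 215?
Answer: -1301 + I*sqrt(1005) ≈ -1301.0 + 31.702*I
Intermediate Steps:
D(R) = -11 + R**2 - 221*R (D(R) = -4 + ((R**2 - 221*R) - 7) = -4 + (-7 + R**2 - 221*R) = -11 + R**2 - 221*R)
T(f) = sqrt(51 - 6*f) (T(f) = sqrt((-2 - 4)*f + 51) = sqrt(-6*f + 51) = sqrt(51 - 6*f))
T(176) + D(x) = sqrt(51 - 6*176) + (-11 + 215**2 - 221*215) = sqrt(51 - 1056) + (-11 + 46225 - 47515) = sqrt(-1005) - 1301 = I*sqrt(1005) - 1301 = -1301 + I*sqrt(1005)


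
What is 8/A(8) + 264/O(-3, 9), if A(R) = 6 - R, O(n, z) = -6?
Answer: -48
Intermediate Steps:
8/A(8) + 264/O(-3, 9) = 8/(6 - 1*8) + 264/(-6) = 8/(6 - 8) + 264*(-1/6) = 8/(-2) - 44 = 8*(-1/2) - 44 = -4 - 44 = -48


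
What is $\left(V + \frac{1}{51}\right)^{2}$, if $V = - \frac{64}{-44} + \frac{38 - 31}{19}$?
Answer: $\frac{385729600}{113614281} \approx 3.3951$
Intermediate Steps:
$V = \frac{381}{209}$ ($V = \left(-64\right) \left(- \frac{1}{44}\right) + \left(38 - 31\right) \frac{1}{19} = \frac{16}{11} + 7 \cdot \frac{1}{19} = \frac{16}{11} + \frac{7}{19} = \frac{381}{209} \approx 1.823$)
$\left(V + \frac{1}{51}\right)^{2} = \left(\frac{381}{209} + \frac{1}{51}\right)^{2} = \left(\frac{19640}{10659}\right)^{2} = \frac{385729600}{113614281}$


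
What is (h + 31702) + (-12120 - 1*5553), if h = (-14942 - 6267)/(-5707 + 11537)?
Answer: 81767861/5830 ≈ 14025.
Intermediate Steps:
h = -21209/5830 ≈ -3.6379
(h + 31702) + (-12120 - 1*5553) = (-21209/5830 + 31702) + (-12120 - 1*5553) = 184801451/5830 + (-12120 - 5553) = 184801451/5830 - 17673 = 81767861/5830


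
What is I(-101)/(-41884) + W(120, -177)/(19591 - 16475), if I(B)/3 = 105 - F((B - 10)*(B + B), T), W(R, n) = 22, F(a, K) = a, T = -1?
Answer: 52385191/32627636 ≈ 1.6055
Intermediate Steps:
I(B) = 315 - 6*B*(-10 + B) (I(B) = 3*(105 - (B - 10)*(B + B)) = 3*(105 - (-10 + B)*2*B) = 3*(105 - 2*B*(-10 + B)) = 315 - 6*B*(-10 + B))
I(-101)/(-41884) + W(120, -177)/(19591 - 16475) = (315 - 6*(-101)*(-10 - 101))/(-41884) + 22/(19591 - 16475) = (315 - 6*(-101)*(-111))*(-1/41884) + 22/3116 = (315 - 67266)*(-1/41884) + 22*(1/3116) = -66951*(-1/41884) + 11/1558 = 66951/41884 + 11/1558 = 52385191/32627636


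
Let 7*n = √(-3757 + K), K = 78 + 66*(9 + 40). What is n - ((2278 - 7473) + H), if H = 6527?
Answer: -1332 + I*√445/7 ≈ -1332.0 + 3.0136*I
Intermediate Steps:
K = 3312 (K = 78 + 66*49 = 78 + 3234 = 3312)
n = I*√445/7 (n = √(-3757 + 3312)/7 = √(-445)/7 = (I*√445)/7 = I*√445/7 ≈ 3.0136*I)
n - ((2278 - 7473) + H) = I*√445/7 - ((2278 - 7473) + 6527) = I*√445/7 - (-5195 + 6527) = I*√445/7 - 1*1332 = I*√445/7 - 1332 = -1332 + I*√445/7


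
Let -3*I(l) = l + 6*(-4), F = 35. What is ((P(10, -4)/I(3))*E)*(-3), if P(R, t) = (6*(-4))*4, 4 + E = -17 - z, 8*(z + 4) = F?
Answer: -6156/7 ≈ -879.43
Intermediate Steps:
I(l) = 8 - l/3 (I(l) = -(l + 6*(-4))/3 = -(l - 24)/3 = -(-24 + l)/3 = 8 - l/3)
z = 3/8 (z = -4 + (1/8)*35 = -4 + 35/8 = 3/8 ≈ 0.37500)
E = -171/8 (E = -4 + (-17 - 1*3/8) = -4 + (-17 - 3/8) = -4 - 139/8 = -171/8 ≈ -21.375)
P(R, t) = -96 (P(R, t) = -24*4 = -96)
((P(10, -4)/I(3))*E)*(-3) = (-96/(8 - 1/3*3)*(-171/8))*(-3) = (-96/(8 - 1)*(-171/8))*(-3) = (-96/7*(-171/8))*(-3) = (-96*1/7*(-171/8))*(-3) = -96/7*(-171/8)*(-3) = (2052/7)*(-3) = -6156/7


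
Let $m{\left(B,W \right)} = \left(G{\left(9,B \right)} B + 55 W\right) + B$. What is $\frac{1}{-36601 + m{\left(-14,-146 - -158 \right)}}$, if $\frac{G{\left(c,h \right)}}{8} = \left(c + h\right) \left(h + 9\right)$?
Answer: $- \frac{1}{38755} \approx -2.5803 \cdot 10^{-5}$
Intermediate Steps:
$G{\left(c,h \right)} = 8 \left(9 + h\right) \left(c + h\right)$ ($G{\left(c,h \right)} = 8 \left(c + h\right) \left(h + 9\right) = 8 \left(c + h\right) \left(9 + h\right) = 8 \left(9 + h\right) \left(c + h\right)$)
$m{\left(B,W \right)} = B + 55 W + B \left(648 + 8 B^{2} + 144 B\right)$ ($m{\left(B,W \right)} = \left(\left(8 B^{2} + 72 \cdot 9 + 72 B + 8 \cdot 9 B\right) B + 55 W\right) + B = \left(\left(8 B^{2} + 648 + 72 B + 72 B\right) B + 55 W\right) + B = \left(\left(648 + 8 B^{2} + 144 B\right) B + 55 W\right) + B = \left(B \left(648 + 8 B^{2} + 144 B\right) + 55 W\right) + B = \left(55 W + B \left(648 + 8 B^{2} + 144 B\right)\right) + B = B + 55 W + B \left(648 + 8 B^{2} + 144 B\right)$)
$\frac{1}{-36601 + m{\left(-14,-146 - -158 \right)}} = \frac{1}{-36601 + \left(-14 + 55 \left(-146 - -158\right) + 8 \left(-14\right) \left(81 + \left(-14\right)^{2} + 18 \left(-14\right)\right)\right)} = \frac{1}{-36601 + \left(-14 + 55 \left(-146 + 158\right) + 8 \left(-14\right) \left(81 + 196 - 252\right)\right)} = \frac{1}{-36601 + \left(-14 + 55 \cdot 12 + 8 \left(-14\right) 25\right)} = \frac{1}{-36601 - 2154} = \frac{1}{-38755} = - \frac{1}{38755}$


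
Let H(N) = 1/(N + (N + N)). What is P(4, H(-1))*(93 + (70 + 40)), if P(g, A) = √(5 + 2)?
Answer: 203*√7 ≈ 537.09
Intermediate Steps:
H(N) = 1/(3*N) (H(N) = 1/(N + 2*N) = 1/(3*N))
P(g, A) = √7
P(4, H(-1))*(93 + (70 + 40)) = √7*(93 + (70 + 40)) = √7*(93 + 110) = √7*203 = 203*√7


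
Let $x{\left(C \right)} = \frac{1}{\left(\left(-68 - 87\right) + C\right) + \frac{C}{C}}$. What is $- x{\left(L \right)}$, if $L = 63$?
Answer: $\frac{1}{91} \approx 0.010989$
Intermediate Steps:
$x{\left(C \right)} = \frac{1}{-154 + C}$ ($x{\left(C \right)} = \frac{1}{\left(-155 + C\right) + 1} = \frac{1}{-154 + C}$)
$- x{\left(L \right)} = - \frac{1}{-154 + 63} = - \frac{1}{-91} = \left(-1\right) \left(- \frac{1}{91}\right) = \frac{1}{91}$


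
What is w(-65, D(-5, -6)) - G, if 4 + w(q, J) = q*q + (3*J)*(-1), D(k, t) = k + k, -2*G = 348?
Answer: 4425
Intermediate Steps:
G = -174 (G = -½*348 = -174)
D(k, t) = 2*k
w(q, J) = -4 + q² - 3*J (w(q, J) = -4 + (q*q + (3*J)*(-1)) = -4 + (q² - 3*J) = -4 + q² - 3*J)
w(-65, D(-5, -6)) - G = (-4 + (-65)² - 6*(-5)) - 1*(-174) = (-4 + 4225 - 3*(-10)) + 174 = (-4 + 4225 + 30) + 174 = 4251 + 174 = 4425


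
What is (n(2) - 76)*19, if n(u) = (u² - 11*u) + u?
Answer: -1748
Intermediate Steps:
n(u) = u² - 10*u
(n(2) - 76)*19 = (2*(-10 + 2) - 76)*19 = (2*(-8) - 76)*19 = (-16 - 76)*19 = -92*19 = -1748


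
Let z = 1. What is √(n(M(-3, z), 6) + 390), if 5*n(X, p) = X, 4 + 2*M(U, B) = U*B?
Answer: √38930/10 ≈ 19.731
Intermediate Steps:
M(U, B) = -2 + B*U/2 (M(U, B) = -2 + (U*B)/2 = -2 + (B*U)/2 = -2 + B*U/2)
n(X, p) = X/5
√(n(M(-3, z), 6) + 390) = √((-2 + (½)*1*(-3))/5 + 390) = √((-2 - 3/2)/5 + 390) = √((⅕)*(-7/2) + 390) = √(-7/10 + 390) = √(3893/10) = √38930/10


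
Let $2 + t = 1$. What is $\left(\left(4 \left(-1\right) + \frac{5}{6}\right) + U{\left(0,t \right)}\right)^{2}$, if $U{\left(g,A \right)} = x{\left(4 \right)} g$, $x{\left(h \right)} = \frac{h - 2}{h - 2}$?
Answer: $\frac{361}{36} \approx 10.028$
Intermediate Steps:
$t = -1$ ($t = -2 + 1 = -1$)
$x{\left(h \right)} = 1$ ($x{\left(h \right)} = \frac{-2 + h}{-2 + h} = 1$)
$U{\left(g,A \right)} = g$ ($U{\left(g,A \right)} = 1 g = g$)
$\left(\left(4 \left(-1\right) + \frac{5}{6}\right) + U{\left(0,t \right)}\right)^{2} = \left(\left(4 \left(-1\right) + \frac{5}{6}\right) + 0\right)^{2} = \left(\left(-4 + 5 \cdot \frac{1}{6}\right) + 0\right)^{2} = \left(\left(-4 + \frac{5}{6}\right) + 0\right)^{2} = \left(- \frac{19}{6} + 0\right)^{2} = \left(- \frac{19}{6}\right)^{2} = \frac{361}{36}$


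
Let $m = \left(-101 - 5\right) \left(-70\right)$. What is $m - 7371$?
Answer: $49$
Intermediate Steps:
$m = 7420$ ($m = \left(-106\right) \left(-70\right) = 7420$)
$m - 7371 = 7420 - 7371 = 49$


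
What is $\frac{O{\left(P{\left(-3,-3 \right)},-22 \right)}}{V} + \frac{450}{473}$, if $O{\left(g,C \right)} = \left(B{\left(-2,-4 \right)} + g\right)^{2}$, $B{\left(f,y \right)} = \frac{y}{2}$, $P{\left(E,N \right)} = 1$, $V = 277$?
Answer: $\frac{125123}{131021} \approx 0.95498$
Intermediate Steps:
$B{\left(f,y \right)} = \frac{y}{2}$ ($B{\left(f,y \right)} = y \frac{1}{2} = \frac{y}{2}$)
$O{\left(g,C \right)} = \left(-2 + g\right)^{2}$ ($O{\left(g,C \right)} = \left(\frac{1}{2} \left(-4\right) + g\right)^{2} = \left(-2 + g\right)^{2}$)
$\frac{O{\left(P{\left(-3,-3 \right)},-22 \right)}}{V} + \frac{450}{473} = \frac{\left(-2 + 1\right)^{2}}{277} + \frac{450}{473} = \left(-1\right)^{2} \cdot \frac{1}{277} + 450 \cdot \frac{1}{473} = 1 \cdot \frac{1}{277} + \frac{450}{473} = \frac{1}{277} + \frac{450}{473} = \frac{125123}{131021}$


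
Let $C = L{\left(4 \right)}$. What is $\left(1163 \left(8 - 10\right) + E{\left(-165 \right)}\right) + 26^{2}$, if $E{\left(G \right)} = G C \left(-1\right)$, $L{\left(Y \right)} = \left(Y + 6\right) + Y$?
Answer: $660$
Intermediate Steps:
$L{\left(Y \right)} = 6 + 2 Y$ ($L{\left(Y \right)} = \left(6 + Y\right) + Y = 6 + 2 Y$)
$C = 14$ ($C = 6 + 2 \cdot 4 = 6 + 8 = 14$)
$E{\left(G \right)} = - 14 G$ ($E{\left(G \right)} = G 14 \left(-1\right) = 14 G \left(-1\right) = - 14 G$)
$\left(1163 \left(8 - 10\right) + E{\left(-165 \right)}\right) + 26^{2} = \left(1163 \left(8 - 10\right) - -2310\right) + 26^{2} = \left(1163 \left(8 - 10\right) + 2310\right) + 676 = \left(1163 \left(-2\right) + 2310\right) + 676 = \left(-2326 + 2310\right) + 676 = -16 + 676 = 660$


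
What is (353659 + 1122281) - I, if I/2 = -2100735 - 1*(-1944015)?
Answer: 1789380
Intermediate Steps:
I = -313440 (I = 2*(-2100735 - 1*(-1944015)) = 2*(-2100735 + 1944015) = 2*(-156720) = -313440)
(353659 + 1122281) - I = (353659 + 1122281) - 1*(-313440) = 1475940 + 313440 = 1789380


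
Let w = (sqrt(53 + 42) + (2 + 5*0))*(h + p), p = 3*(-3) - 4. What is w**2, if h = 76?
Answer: 392931 + 15876*sqrt(95) ≈ 5.4767e+5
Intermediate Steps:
p = -13 (p = -9 - 4 = -13)
w = 126 + 63*sqrt(95) (w = (sqrt(53 + 42) + (2 + 5*0))*(76 - 13) = (sqrt(95) + (2 + 0))*63 = (sqrt(95) + 2)*63 = (2 + sqrt(95))*63 = 126 + 63*sqrt(95) ≈ 740.05)
w**2 = (126 + 63*sqrt(95))**2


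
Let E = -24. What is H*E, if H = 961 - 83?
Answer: -21072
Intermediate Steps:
H = 878
H*E = 878*(-24) = -21072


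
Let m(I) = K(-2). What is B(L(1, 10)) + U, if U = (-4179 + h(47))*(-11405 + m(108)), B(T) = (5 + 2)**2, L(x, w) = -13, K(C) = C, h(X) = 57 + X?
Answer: 46483574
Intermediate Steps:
m(I) = -2
B(T) = 49 (B(T) = 7**2 = 49)
U = 46483525 (U = (-4179 + (57 + 47))*(-11405 - 2) = (-4179 + 104)*(-11407) = -4075*(-11407) = 46483525)
B(L(1, 10)) + U = 49 + 46483525 = 46483574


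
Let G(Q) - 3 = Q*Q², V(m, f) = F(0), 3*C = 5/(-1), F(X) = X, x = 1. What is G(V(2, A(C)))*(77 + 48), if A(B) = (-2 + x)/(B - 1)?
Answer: 375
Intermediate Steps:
C = -5/3 (C = (5/(-1))/3 = (5*(-1))/3 = (⅓)*(-5) = -5/3 ≈ -1.6667)
A(B) = -1/(-1 + B) (A(B) = (-2 + 1)/(B - 1) = -1/(-1 + B))
V(m, f) = 0
G(Q) = 3 + Q³ (G(Q) = 3 + Q*Q² = 3 + Q³)
G(V(2, A(C)))*(77 + 48) = (3 + 0³)*(77 + 48) = (3 + 0)*125 = 3*125 = 375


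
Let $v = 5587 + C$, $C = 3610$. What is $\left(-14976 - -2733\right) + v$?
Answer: $-3046$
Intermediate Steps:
$v = 9197$ ($v = 5587 + 3610 = 9197$)
$\left(-14976 - -2733\right) + v = \left(-14976 - -2733\right) + 9197 = \left(-14976 + 2733\right) + 9197 = -12243 + 9197 = -3046$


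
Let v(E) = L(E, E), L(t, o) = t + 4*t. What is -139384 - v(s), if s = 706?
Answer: -142914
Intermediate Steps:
L(t, o) = 5*t
v(E) = 5*E
-139384 - v(s) = -139384 - 5*706 = -139384 - 1*3530 = -139384 - 3530 = -142914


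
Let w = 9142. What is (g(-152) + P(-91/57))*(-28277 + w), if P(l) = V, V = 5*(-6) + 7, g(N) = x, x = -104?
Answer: 2430145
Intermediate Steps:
g(N) = -104
V = -23 (V = -30 + 7 = -23)
P(l) = -23
(g(-152) + P(-91/57))*(-28277 + w) = (-104 - 23)*(-28277 + 9142) = -127*(-19135) = 2430145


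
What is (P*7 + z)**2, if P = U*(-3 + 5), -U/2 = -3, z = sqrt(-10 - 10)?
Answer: 7036 + 336*I*sqrt(5) ≈ 7036.0 + 751.32*I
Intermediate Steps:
z = 2*I*sqrt(5) (z = sqrt(-20) = 2*I*sqrt(5) ≈ 4.4721*I)
U = 6 (U = -2*(-3) = 6)
P = 12 (P = 6*(-3 + 5) = 6*2 = 12)
(P*7 + z)**2 = (12*7 + 2*I*sqrt(5))**2 = (84 + 2*I*sqrt(5))**2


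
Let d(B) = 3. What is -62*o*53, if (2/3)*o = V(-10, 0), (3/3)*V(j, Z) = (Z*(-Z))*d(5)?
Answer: 0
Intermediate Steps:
V(j, Z) = -3*Z**2 (V(j, Z) = (Z*(-Z))*3 = -Z**2*3 = -3*Z**2)
o = 0 (o = 3*(-3*0**2)/2 = 3*(-3*0)/2 = (3/2)*0 = 0)
-62*o*53 = -62*0*53 = 0*53 = 0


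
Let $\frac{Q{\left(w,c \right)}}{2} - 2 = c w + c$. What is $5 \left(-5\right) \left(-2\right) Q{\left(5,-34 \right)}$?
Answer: $-20200$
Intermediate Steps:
$Q{\left(w,c \right)} = 4 + 2 c + 2 c w$ ($Q{\left(w,c \right)} = 4 + 2 \left(c w + c\right) = 4 + 2 \left(c + c w\right) = 4 + \left(2 c + 2 c w\right) = 4 + 2 c + 2 c w$)
$5 \left(-5\right) \left(-2\right) Q{\left(5,-34 \right)} = 5 \left(-5\right) \left(-2\right) \left(4 + 2 \left(-34\right) + 2 \left(-34\right) 5\right) = \left(-25\right) \left(-2\right) \left(4 - 68 - 340\right) = 50 \left(-404\right) = -20200$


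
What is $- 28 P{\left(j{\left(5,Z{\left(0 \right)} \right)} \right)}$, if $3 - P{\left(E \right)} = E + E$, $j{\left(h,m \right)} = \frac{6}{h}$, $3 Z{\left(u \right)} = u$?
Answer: $- \frac{84}{5} \approx -16.8$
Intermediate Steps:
$Z{\left(u \right)} = \frac{u}{3}$
$P{\left(E \right)} = 3 - 2 E$ ($P{\left(E \right)} = 3 - \left(E + E\right) = 3 - 2 E$)
$- 28 P{\left(j{\left(5,Z{\left(0 \right)} \right)} \right)} = - 28 \left(3 - 2 \cdot \frac{6}{5}\right) = - 28 \left(3 - 2 \cdot 6 \cdot \frac{1}{5}\right) = - 28 \left(3 - \frac{12}{5}\right) = \left(-28\right) \frac{3}{5} = - \frac{84}{5}$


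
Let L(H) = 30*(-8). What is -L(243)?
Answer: 240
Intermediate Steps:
L(H) = -240
-L(243) = -1*(-240) = 240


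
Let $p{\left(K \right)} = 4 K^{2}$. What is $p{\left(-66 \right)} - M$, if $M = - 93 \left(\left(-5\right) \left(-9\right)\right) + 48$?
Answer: $21561$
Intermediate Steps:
$M = -4137$ ($M = \left(-93\right) 45 + 48 = -4185 + 48 = -4137$)
$p{\left(-66 \right)} - M = 4 \left(-66\right)^{2} - -4137 = 4 \cdot 4356 + 4137 = 17424 + 4137 = 21561$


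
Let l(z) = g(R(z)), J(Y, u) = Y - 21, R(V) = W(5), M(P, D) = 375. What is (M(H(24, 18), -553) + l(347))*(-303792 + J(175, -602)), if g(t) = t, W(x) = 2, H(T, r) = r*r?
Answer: -114471526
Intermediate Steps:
H(T, r) = r²
R(V) = 2
J(Y, u) = -21 + Y
l(z) = 2
(M(H(24, 18), -553) + l(347))*(-303792 + J(175, -602)) = (375 + 2)*(-303792 + (-21 + 175)) = 377*(-303792 + 154) = 377*(-303638) = -114471526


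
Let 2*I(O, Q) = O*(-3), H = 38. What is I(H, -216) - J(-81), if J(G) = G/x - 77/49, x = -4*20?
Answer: -31607/560 ≈ -56.441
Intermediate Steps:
x = -80
I(O, Q) = -3*O/2 (I(O, Q) = (O*(-3))/2 = (-3*O)/2 = -3*O/2)
J(G) = -11/7 - G/80 (J(G) = G/(-80) - 77/49 = G*(-1/80) - 77*1/49 = -G/80 - 11/7 = -11/7 - G/80)
I(H, -216) - J(-81) = -3/2*38 - (-11/7 - 1/80*(-81)) = -57 - (-11/7 + 81/80) = -57 - 1*(-313/560) = -57 + 313/560 = -31607/560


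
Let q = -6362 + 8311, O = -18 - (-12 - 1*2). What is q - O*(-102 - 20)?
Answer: 1461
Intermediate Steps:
O = -4 (O = -18 - (-12 - 2) = -18 - 1*(-14) = -18 + 14 = -4)
q = 1949
q - O*(-102 - 20) = 1949 - (-4)*(-102 - 20) = 1949 - (-4)*(-122) = 1949 - 1*488 = 1949 - 488 = 1461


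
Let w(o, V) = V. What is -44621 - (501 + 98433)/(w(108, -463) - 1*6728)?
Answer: -106923559/2397 ≈ -44607.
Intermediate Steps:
-44621 - (501 + 98433)/(w(108, -463) - 1*6728) = -44621 - (501 + 98433)/(-463 - 1*6728) = -44621 - 98934/(-463 - 6728) = -44621 - 98934/(-7191) = -44621 - 98934*(-1)/7191 = -44621 - 1*(-32978/2397) = -44621 + 32978/2397 = -106923559/2397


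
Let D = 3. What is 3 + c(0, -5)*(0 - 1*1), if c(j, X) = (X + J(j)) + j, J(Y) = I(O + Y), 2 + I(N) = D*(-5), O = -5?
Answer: 25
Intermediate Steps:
I(N) = -17 (I(N) = -2 + 3*(-5) = -2 - 15 = -17)
J(Y) = -17
c(j, X) = -17 + X + j (c(j, X) = (X - 17) + j = (-17 + X) + j = -17 + X + j)
3 + c(0, -5)*(0 - 1*1) = 3 + (-17 - 5 + 0)*(0 - 1*1) = 3 - 22*(0 - 1) = 3 - 22*(-1) = 3 + 22 = 25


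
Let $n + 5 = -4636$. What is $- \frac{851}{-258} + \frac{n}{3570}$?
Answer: $\frac{1289}{645} \approx 1.9984$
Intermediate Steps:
$n = -4641$ ($n = -5 - 4636 = -4641$)
$- \frac{851}{-258} + \frac{n}{3570} = - \frac{851}{-258} - \frac{4641}{3570} = \left(-851\right) \left(- \frac{1}{258}\right) - \frac{13}{10} = \frac{851}{258} - \frac{13}{10} = \frac{1289}{645}$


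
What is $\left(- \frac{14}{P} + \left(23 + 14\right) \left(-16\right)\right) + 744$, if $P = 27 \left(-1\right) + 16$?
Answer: $\frac{1686}{11} \approx 153.27$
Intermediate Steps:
$P = -11$ ($P = -27 + 16 = -11$)
$\left(- \frac{14}{P} + \left(23 + 14\right) \left(-16\right)\right) + 744 = \left(- \frac{14}{-11} + \left(23 + 14\right) \left(-16\right)\right) + 744 = \left(\left(-14\right) \left(- \frac{1}{11}\right) + 37 \left(-16\right)\right) + 744 = \left(\frac{14}{11} - 592\right) + 744 = - \frac{6498}{11} + 744 = \frac{1686}{11}$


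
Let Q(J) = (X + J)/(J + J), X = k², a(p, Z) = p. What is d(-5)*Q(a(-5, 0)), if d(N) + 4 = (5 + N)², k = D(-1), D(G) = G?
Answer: -8/5 ≈ -1.6000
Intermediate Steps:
k = -1
X = 1 (X = (-1)² = 1)
Q(J) = (1 + J)/(2*J) (Q(J) = (1 + J)/(J + J) = (1 + J)/((2*J)) = (1 + J)*(1/(2*J)) = (1 + J)/(2*J))
d(N) = -4 + (5 + N)²
d(-5)*Q(a(-5, 0)) = (-4 + (5 - 5)²)*((½)*(1 - 5)/(-5)) = (-4 + 0²)*((½)*(-⅕)*(-4)) = (-4 + 0)*(⅖) = -4*⅖ = -8/5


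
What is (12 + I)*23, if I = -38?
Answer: -598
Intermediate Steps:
(12 + I)*23 = (12 - 38)*23 = -26*23 = -598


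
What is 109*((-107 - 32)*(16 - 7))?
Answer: -136359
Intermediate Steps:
109*((-107 - 32)*(16 - 7)) = 109*(-139*9) = 109*(-1251) = -136359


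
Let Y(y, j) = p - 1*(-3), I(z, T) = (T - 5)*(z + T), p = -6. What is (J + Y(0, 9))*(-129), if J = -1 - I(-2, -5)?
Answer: 9546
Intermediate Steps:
I(z, T) = (-5 + T)*(T + z)
J = -71 (J = -1 - ((-5)² - 5*(-5) - 5*(-2) - 5*(-2)) = -1 - (25 + 25 + 10 + 10) = -1 - 1*70 = -1 - 70 = -71)
Y(y, j) = -3 (Y(y, j) = -6 - 1*(-3) = -6 + 3 = -3)
(J + Y(0, 9))*(-129) = (-71 - 3)*(-129) = -74*(-129) = 9546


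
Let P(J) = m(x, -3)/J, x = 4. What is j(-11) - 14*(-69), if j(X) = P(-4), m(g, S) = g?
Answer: 965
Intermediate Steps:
P(J) = 4/J
j(X) = -1 (j(X) = 4/(-4) = 4*(-¼) = -1)
j(-11) - 14*(-69) = -1 - 14*(-69) = -1 + 966 = 965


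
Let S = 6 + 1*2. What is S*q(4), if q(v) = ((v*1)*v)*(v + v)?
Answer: 1024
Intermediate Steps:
S = 8 (S = 6 + 2 = 8)
q(v) = 2*v**3 (q(v) = (v*v)*(2*v) = v**2*(2*v) = 2*v**3)
S*q(4) = 8*(2*4**3) = 8*(2*64) = 8*128 = 1024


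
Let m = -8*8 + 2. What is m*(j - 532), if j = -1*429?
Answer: 59582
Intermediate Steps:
j = -429
m = -62 (m = -64 + 2 = -62)
m*(j - 532) = -62*(-429 - 532) = -62*(-961) = 59582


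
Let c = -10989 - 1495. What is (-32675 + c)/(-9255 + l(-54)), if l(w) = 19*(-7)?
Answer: 45159/9388 ≈ 4.8103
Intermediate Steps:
c = -12484
l(w) = -133
(-32675 + c)/(-9255 + l(-54)) = (-32675 - 12484)/(-9255 - 133) = -45159/(-9388) = -45159*(-1/9388) = 45159/9388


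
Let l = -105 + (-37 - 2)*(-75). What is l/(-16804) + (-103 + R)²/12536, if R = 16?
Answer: 22959489/52663736 ≈ 0.43596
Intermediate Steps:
l = 2820 (l = -105 - 39*(-75) = -105 + 2925 = 2820)
l/(-16804) + (-103 + R)²/12536 = 2820/(-16804) + (-103 + 16)²/12536 = 2820*(-1/16804) + (-87)²*(1/12536) = -705/4201 + 7569*(1/12536) = -705/4201 + 7569/12536 = 22959489/52663736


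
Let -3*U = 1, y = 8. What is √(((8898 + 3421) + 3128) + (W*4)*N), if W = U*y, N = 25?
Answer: √136623/3 ≈ 123.21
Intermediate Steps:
U = -⅓ (U = -⅓*1 = -⅓ ≈ -0.33333)
W = -8/3 (W = -⅓*8 = -8/3 ≈ -2.6667)
√(((8898 + 3421) + 3128) + (W*4)*N) = √(((8898 + 3421) + 3128) - 8/3*4*25) = √((12319 + 3128) - 32/3*25) = √(15447 - 800/3) = √(45541/3) = √136623/3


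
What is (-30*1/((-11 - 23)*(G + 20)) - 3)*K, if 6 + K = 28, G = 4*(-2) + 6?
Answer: -3311/51 ≈ -64.922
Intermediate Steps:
G = -2 (G = -8 + 6 = -2)
K = 22 (K = -6 + 28 = 22)
(-30*1/((-11 - 23)*(G + 20)) - 3)*K = (-30*1/((-11 - 23)*(-2 + 20)) - 3)*22 = (-30/((-34*18)) - 3)*22 = (-30/(-612) - 3)*22 = (-30*(-1/612) - 3)*22 = (5/102 - 3)*22 = -301/102*22 = -3311/51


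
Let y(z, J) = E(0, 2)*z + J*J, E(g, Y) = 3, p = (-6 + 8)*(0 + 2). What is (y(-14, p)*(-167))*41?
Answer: 178022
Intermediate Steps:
p = 4 (p = 2*2 = 4)
y(z, J) = J² + 3*z (y(z, J) = 3*z + J*J = 3*z + J² = J² + 3*z)
(y(-14, p)*(-167))*41 = ((4² + 3*(-14))*(-167))*41 = ((16 - 42)*(-167))*41 = -26*(-167)*41 = 4342*41 = 178022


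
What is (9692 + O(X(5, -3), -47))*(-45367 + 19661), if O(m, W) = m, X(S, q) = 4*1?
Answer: -249245376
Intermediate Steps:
X(S, q) = 4
(9692 + O(X(5, -3), -47))*(-45367 + 19661) = (9692 + 4)*(-45367 + 19661) = 9696*(-25706) = -249245376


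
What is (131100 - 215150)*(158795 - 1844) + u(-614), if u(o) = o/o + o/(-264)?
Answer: -1741308564161/132 ≈ -1.3192e+10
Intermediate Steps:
u(o) = 1 - o/264 (u(o) = 1 + o*(-1/264) = 1 - o/264)
(131100 - 215150)*(158795 - 1844) + u(-614) = (131100 - 215150)*(158795 - 1844) + (1 - 1/264*(-614)) = -84050*156951 + (1 + 307/132) = -13191731550 + 439/132 = -1741308564161/132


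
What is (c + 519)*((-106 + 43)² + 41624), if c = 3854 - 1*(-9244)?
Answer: 620839881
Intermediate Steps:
c = 13098 (c = 3854 + 9244 = 13098)
(c + 519)*((-106 + 43)² + 41624) = (13098 + 519)*((-106 + 43)² + 41624) = 13617*((-63)² + 41624) = 13617*(3969 + 41624) = 13617*45593 = 620839881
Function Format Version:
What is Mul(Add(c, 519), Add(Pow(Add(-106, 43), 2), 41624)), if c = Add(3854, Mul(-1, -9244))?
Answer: 620839881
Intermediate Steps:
c = 13098 (c = Add(3854, 9244) = 13098)
Mul(Add(c, 519), Add(Pow(Add(-106, 43), 2), 41624)) = Mul(Add(13098, 519), Add(Pow(Add(-106, 43), 2), 41624)) = Mul(13617, Add(Pow(-63, 2), 41624)) = Mul(13617, Add(3969, 41624)) = Mul(13617, 45593) = 620839881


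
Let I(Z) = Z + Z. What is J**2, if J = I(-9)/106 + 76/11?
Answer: 15437041/339889 ≈ 45.418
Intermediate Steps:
I(Z) = 2*Z
J = 3929/583 (J = (2*(-9))/106 + 76/11 = -18*1/106 + 76*(1/11) = -9/53 + 76/11 = 3929/583 ≈ 6.7393)
J**2 = (3929/583)**2 = 15437041/339889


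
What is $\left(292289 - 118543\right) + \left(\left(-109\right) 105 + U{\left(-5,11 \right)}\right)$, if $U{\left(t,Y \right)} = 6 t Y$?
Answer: $161971$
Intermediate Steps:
$U{\left(t,Y \right)} = 6 Y t$
$\left(292289 - 118543\right) + \left(\left(-109\right) 105 + U{\left(-5,11 \right)}\right) = \left(292289 - 118543\right) + \left(\left(-109\right) 105 + 6 \cdot 11 \left(-5\right)\right) = 173746 - 11775 = 161971$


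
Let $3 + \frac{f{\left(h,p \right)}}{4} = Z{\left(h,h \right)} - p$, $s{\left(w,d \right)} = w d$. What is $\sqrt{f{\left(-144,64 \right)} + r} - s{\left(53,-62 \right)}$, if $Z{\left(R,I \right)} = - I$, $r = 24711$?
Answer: $3286 + \sqrt{25019} \approx 3444.2$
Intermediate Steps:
$s{\left(w,d \right)} = d w$
$f{\left(h,p \right)} = -12 - 4 h - 4 p$ ($f{\left(h,p \right)} = -12 + 4 \left(- h - p\right) = -12 - \left(4 h + 4 p\right) = -12 - 4 h - 4 p$)
$\sqrt{f{\left(-144,64 \right)} + r} - s{\left(53,-62 \right)} = \sqrt{\left(-12 - -576 - 256\right) + 24711} - \left(-62\right) 53 = \sqrt{\left(-12 + 576 - 256\right) + 24711} - -3286 = \sqrt{308 + 24711} + 3286 = \sqrt{25019} + 3286 = 3286 + \sqrt{25019}$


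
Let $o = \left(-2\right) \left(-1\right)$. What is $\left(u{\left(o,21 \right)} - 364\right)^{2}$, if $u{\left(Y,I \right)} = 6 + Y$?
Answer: $126736$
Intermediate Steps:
$o = 2$
$\left(u{\left(o,21 \right)} - 364\right)^{2} = \left(\left(6 + 2\right) - 364\right)^{2} = \left(8 - 364\right)^{2} = \left(-356\right)^{2} = 126736$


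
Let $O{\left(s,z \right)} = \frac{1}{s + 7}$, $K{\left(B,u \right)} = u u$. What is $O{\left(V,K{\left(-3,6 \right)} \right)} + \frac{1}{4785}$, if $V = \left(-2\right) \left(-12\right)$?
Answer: $\frac{4816}{148335} \approx 0.032467$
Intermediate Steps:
$K{\left(B,u \right)} = u^{2}$
$V = 24$
$O{\left(s,z \right)} = \frac{1}{7 + s}$
$O{\left(V,K{\left(-3,6 \right)} \right)} + \frac{1}{4785} = \frac{1}{7 + 24} + \frac{1}{4785} = \frac{1}{31} + \frac{1}{4785} = \frac{4816}{148335}$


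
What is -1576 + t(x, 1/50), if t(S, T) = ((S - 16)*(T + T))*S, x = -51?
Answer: -35983/25 ≈ -1439.3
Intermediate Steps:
t(S, T) = 2*S*T*(-16 + S) (t(S, T) = ((-16 + S)*(2*T))*S = (2*T*(-16 + S))*S = 2*S*T*(-16 + S))
-1576 + t(x, 1/50) = -1576 + 2*(-51)*(-16 - 51)/50 = -1576 + 2*(-51)*(1/50)*(-67) = -1576 + 3417/25 = -35983/25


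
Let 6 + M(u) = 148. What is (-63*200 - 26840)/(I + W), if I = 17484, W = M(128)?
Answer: -19720/8813 ≈ -2.2376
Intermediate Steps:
M(u) = 142 (M(u) = -6 + 148 = 142)
W = 142
(-63*200 - 26840)/(I + W) = (-63*200 - 26840)/(17484 + 142) = (-12600 - 26840)/17626 = -39440*1/17626 = -19720/8813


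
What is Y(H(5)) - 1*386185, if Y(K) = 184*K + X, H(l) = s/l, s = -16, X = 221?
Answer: -1932764/5 ≈ -3.8655e+5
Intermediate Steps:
H(l) = -16/l
Y(K) = 221 + 184*K (Y(K) = 184*K + 221 = 221 + 184*K)
Y(H(5)) - 1*386185 = (221 + 184*(-16/5)) - 1*386185 = (221 + 184*(-16*⅕)) - 386185 = (221 + 184*(-16/5)) - 386185 = (221 - 2944/5) - 386185 = -1839/5 - 386185 = -1932764/5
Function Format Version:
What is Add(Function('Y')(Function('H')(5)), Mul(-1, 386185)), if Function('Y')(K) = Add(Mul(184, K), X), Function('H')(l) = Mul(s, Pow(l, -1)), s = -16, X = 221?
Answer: Rational(-1932764, 5) ≈ -3.8655e+5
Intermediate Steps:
Function('H')(l) = Mul(-16, Pow(l, -1))
Function('Y')(K) = Add(221, Mul(184, K)) (Function('Y')(K) = Add(Mul(184, K), 221) = Add(221, Mul(184, K)))
Add(Function('Y')(Function('H')(5)), Mul(-1, 386185)) = Add(Add(221, Mul(184, Mul(-16, Pow(5, -1)))), Mul(-1, 386185)) = Add(Add(221, Mul(184, Mul(-16, Rational(1, 5)))), -386185) = Add(Add(221, Mul(184, Rational(-16, 5))), -386185) = Add(Add(221, Rational(-2944, 5)), -386185) = Add(Rational(-1839, 5), -386185) = Rational(-1932764, 5)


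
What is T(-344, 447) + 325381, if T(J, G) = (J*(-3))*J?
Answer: -29627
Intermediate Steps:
T(J, G) = -3*J² (T(J, G) = (-3*J)*J = -3*J²)
T(-344, 447) + 325381 = -3*(-344)² + 325381 = -3*118336 + 325381 = -355008 + 325381 = -29627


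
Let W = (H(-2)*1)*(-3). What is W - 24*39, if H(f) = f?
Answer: -930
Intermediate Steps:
W = 6 (W = -2*1*(-3) = -2*(-3) = 6)
W - 24*39 = 6 - 24*39 = 6 - 936 = -930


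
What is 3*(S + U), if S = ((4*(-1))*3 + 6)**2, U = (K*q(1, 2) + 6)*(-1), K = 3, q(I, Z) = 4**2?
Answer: -54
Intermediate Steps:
q(I, Z) = 16
U = -54 (U = (3*16 + 6)*(-1) = (48 + 6)*(-1) = 54*(-1) = -54)
S = 36 (S = (-4*3 + 6)**2 = (-12 + 6)**2 = (-6)**2 = 36)
3*(S + U) = 3*(36 - 54) = 3*(-18) = -54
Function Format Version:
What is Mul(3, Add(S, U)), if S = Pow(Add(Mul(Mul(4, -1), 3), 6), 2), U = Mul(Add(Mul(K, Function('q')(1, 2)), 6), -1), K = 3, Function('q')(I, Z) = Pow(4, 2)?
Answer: -54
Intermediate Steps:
Function('q')(I, Z) = 16
U = -54 (U = Mul(Add(Mul(3, 16), 6), -1) = Mul(Add(48, 6), -1) = Mul(54, -1) = -54)
S = 36 (S = Pow(Add(Mul(-4, 3), 6), 2) = Pow(Add(-12, 6), 2) = Pow(-6, 2) = 36)
Mul(3, Add(S, U)) = Mul(3, Add(36, -54)) = Mul(3, -18) = -54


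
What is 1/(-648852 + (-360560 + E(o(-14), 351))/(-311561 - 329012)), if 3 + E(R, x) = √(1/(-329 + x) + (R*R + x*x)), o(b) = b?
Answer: -5857404416179485598/3800585273256059142872423 + 640573*√59724170/3800585273256059142872423 ≈ -1.5412e-6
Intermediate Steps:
E(R, x) = -3 + √(R² + x² + 1/(-329 + x)) (E(R, x) = -3 + √(1/(-329 + x) + (R*R + x*x)) = -3 + √(1/(-329 + x) + (R² + x²)) = -3 + √(R² + x² + 1/(-329 + x)))
1/(-648852 + (-360560 + E(o(-14), 351))/(-311561 - 329012)) = 1/(-648852 + (-360560 + (-3 + √((1 + (-329 + 351)*((-14)² + 351²))/(-329 + 351))))/(-311561 - 329012)) = 1/(-648852 + (-360560 + (-3 + √((1 + 22*(196 + 123201))/22)))/(-640573)) = 1/(-648852 + (-360560 + (-3 + √((1 + 22*123397)/22)))*(-1/640573)) = 1/(-648852 + (-360560 + (-3 + √((1 + 2714734)/22)))*(-1/640573)) = 1/(-648852 + (-360560 + (-3 + √((1/22)*2714735)))*(-1/640573)) = 1/(-648852 + (-360560 + (-3 + √(2714735/22)))*(-1/640573)) = 1/(-648852 + (-360560 + (-3 + √59724170/22))*(-1/640573)) = 1/(-648852 + (-360563 + √59724170/22)*(-1/640573)) = 1/(-648852 + (360563/640573 - √59724170/14092606)) = 1/(-415636711633/640573 - √59724170/14092606)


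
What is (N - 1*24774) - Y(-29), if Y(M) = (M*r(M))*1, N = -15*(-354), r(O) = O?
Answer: -20305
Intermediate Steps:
N = 5310
Y(M) = M**2 (Y(M) = (M*M)*1 = M**2*1 = M**2)
(N - 1*24774) - Y(-29) = (5310 - 1*24774) - 1*(-29)**2 = (5310 - 24774) - 1*841 = -19464 - 841 = -20305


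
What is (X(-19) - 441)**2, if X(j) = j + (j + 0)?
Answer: 229441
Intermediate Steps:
X(j) = 2*j (X(j) = j + j = 2*j)
(X(-19) - 441)**2 = (2*(-19) - 441)**2 = (-38 - 441)**2 = (-479)**2 = 229441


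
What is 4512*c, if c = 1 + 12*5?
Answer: 275232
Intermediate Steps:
c = 61 (c = 1 + 60 = 61)
4512*c = 4512*61 = 275232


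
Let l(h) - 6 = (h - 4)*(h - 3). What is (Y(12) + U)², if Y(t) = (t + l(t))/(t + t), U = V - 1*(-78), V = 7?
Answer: 126025/16 ≈ 7876.6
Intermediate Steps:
U = 85 (U = 7 - 1*(-78) = 7 + 78 = 85)
l(h) = 6 + (-4 + h)*(-3 + h) (l(h) = 6 + (h - 4)*(h - 3) = 6 + (-4 + h)*(-3 + h))
Y(t) = (18 + t² - 6*t)/(2*t) (Y(t) = (t + (18 + t² - 7*t))/(t + t) = (18 + t² - 6*t)/((2*t)) = (18 + t² - 6*t)*(1/(2*t)) = (18 + t² - 6*t)/(2*t))
(Y(12) + U)² = ((-3 + (½)*12 + 9/12) + 85)² = ((-3 + 6 + 9*(1/12)) + 85)² = ((-3 + 6 + ¾) + 85)² = (15/4 + 85)² = (355/4)² = 126025/16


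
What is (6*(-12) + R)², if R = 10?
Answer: 3844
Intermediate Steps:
(6*(-12) + R)² = (6*(-12) + 10)² = (-72 + 10)² = (-62)² = 3844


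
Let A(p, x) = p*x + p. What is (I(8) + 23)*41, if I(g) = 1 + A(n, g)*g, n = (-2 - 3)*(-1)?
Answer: 15744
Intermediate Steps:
n = 5 (n = -5*(-1) = 5)
A(p, x) = p + p*x
I(g) = 1 + g*(5 + 5*g) (I(g) = 1 + (5*(1 + g))*g = 1 + (5 + 5*g)*g = 1 + g*(5 + 5*g))
(I(8) + 23)*41 = ((1 + 5*8*(1 + 8)) + 23)*41 = ((1 + 5*8*9) + 23)*41 = ((1 + 360) + 23)*41 = (361 + 23)*41 = 384*41 = 15744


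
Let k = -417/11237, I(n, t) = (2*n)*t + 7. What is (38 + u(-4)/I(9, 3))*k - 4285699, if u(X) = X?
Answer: -2937663344381/685457 ≈ -4.2857e+6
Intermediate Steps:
I(n, t) = 7 + 2*n*t (I(n, t) = 2*n*t + 7 = 7 + 2*n*t)
k = -417/11237 (k = -417*1/11237 = -417/11237 ≈ -0.037110)
(38 + u(-4)/I(9, 3))*k - 4285699 = (38 - 4/(7 + 2*9*3))*(-417/11237) - 4285699 = (38 - 4/(7 + 54))*(-417/11237) - 4285699 = (38 - 4/61)*(-417/11237) - 4285699 = (2314/61)*(-417/11237) - 4285699 = -964938/685457 - 4285699 = -2937663344381/685457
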